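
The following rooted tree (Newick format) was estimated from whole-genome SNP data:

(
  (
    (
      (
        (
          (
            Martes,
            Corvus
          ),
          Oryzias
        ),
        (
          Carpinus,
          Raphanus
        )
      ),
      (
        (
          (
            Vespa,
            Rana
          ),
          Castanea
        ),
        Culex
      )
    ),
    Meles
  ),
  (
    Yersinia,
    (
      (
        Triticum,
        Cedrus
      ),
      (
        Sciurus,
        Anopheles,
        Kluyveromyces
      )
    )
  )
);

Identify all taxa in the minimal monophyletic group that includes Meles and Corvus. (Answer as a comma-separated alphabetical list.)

Carpinus, Castanea, Corvus, Culex, Martes, Meles, Oryzias, Rana, Raphanus, Vespa

Tracing Meles: it sits inside (((((Martes,Corvus),Oryzias),(Carpinus,Raphanus)),(((Vespa,Rana),Castanea),Culex)),Meles).
Tracing Corvus: it sits inside (Martes,Corvus).
The smallest clade enclosing both is (((((Martes,Corvus),Oryzias),(Carpinus,Raphanus)),(((Vespa,Rana),Castanea),Culex)),Meles); the answer is its 10 terminal taxa in alphabetical order.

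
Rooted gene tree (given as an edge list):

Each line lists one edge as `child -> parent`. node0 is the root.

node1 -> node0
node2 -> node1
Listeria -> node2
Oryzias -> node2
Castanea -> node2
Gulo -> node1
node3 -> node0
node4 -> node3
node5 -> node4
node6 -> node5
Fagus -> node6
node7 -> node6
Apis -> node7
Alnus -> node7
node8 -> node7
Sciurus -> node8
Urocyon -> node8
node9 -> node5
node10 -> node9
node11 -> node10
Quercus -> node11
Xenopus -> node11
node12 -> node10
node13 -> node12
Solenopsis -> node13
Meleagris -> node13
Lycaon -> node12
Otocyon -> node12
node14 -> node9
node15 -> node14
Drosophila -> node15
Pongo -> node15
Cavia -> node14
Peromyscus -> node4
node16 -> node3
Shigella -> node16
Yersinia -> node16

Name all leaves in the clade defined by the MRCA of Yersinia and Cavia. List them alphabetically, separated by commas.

Tracing Yersinia: it sits inside (Shigella,Yersinia).
Tracing Cavia: it sits inside ((Drosophila,Pongo),Cavia).
The smallest clade enclosing both is ((((Fagus,(Apis,Alnus,(Sciurus,Urocyon))),(((Quercus,Xenopus),((Solenopsis,Meleagris),Lycaon,Otocyon)),((Drosophila,Pongo),Cavia))),Peromyscus),(Shigella,Yersinia)); the answer is its 17 terminal taxa in alphabetical order.

Alnus, Apis, Cavia, Drosophila, Fagus, Lycaon, Meleagris, Otocyon, Peromyscus, Pongo, Quercus, Sciurus, Shigella, Solenopsis, Urocyon, Xenopus, Yersinia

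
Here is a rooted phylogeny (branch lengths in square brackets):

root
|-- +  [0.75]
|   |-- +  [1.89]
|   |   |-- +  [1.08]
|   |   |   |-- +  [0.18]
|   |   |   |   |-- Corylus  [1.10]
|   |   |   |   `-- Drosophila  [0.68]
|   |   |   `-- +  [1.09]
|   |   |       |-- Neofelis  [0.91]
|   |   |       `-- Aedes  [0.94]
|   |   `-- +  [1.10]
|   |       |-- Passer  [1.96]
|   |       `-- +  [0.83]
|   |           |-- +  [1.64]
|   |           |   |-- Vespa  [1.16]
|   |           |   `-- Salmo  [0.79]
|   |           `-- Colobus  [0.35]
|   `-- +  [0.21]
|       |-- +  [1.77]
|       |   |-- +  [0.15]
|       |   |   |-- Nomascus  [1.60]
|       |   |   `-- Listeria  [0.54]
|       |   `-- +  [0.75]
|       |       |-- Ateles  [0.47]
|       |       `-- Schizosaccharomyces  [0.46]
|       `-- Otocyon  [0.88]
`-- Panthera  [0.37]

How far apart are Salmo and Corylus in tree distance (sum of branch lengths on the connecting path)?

The path runs Salmo → … → MRCA → … → Corylus; the MRCA is the node subtending (((Corylus,Drosophila),(Neofelis,Aedes)),(Passer,((Vespa,Salmo),Colobus))).
Branch lengths along that path: 0.79 + 1.64 + 0.83 + 1.10 + 1.08 + 0.18 + 1.10 = 6.72.

6.72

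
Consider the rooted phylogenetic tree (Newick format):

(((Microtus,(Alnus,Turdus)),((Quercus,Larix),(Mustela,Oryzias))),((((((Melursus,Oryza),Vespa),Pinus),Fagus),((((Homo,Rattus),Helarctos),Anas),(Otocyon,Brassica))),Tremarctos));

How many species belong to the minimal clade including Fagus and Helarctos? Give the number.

11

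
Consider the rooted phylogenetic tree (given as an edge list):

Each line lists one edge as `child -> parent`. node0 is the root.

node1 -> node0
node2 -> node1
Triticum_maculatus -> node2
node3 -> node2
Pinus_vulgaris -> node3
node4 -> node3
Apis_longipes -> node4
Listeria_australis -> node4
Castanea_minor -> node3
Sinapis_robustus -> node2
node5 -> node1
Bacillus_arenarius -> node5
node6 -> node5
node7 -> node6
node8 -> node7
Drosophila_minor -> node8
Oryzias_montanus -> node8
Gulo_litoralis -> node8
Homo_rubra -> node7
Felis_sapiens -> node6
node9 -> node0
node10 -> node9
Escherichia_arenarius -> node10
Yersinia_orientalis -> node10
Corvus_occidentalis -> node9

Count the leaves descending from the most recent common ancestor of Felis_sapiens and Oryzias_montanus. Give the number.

5

The MRCA of Felis_sapiens and Oryzias_montanus is the node subtending (((Drosophila_minor,Oryzias_montanus,Gulo_litoralis),Homo_rubra),Felis_sapiens).
That clade contains 5 terminal taxa: Drosophila_minor, Felis_sapiens, Gulo_litoralis, Homo_rubra, Oryzias_montanus.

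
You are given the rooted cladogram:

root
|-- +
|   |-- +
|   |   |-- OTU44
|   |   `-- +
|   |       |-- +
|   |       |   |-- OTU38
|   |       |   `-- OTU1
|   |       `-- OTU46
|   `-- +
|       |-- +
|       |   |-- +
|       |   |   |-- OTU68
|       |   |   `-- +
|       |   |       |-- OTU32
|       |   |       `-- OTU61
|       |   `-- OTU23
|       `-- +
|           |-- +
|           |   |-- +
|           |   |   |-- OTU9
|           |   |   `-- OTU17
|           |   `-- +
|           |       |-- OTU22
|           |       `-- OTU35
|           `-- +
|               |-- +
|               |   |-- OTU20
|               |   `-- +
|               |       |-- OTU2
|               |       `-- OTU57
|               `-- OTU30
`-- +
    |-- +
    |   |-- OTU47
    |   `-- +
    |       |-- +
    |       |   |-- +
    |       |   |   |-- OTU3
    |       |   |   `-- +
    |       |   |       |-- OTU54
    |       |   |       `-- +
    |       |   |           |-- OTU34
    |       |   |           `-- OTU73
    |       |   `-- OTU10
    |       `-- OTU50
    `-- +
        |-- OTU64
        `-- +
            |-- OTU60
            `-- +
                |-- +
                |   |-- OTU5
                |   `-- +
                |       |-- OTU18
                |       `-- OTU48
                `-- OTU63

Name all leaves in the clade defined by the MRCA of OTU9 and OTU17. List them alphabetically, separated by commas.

OTU17, OTU9

Tracing OTU9: it sits inside (OTU9,OTU17).
Tracing OTU17: it sits inside (OTU9,OTU17).
The smallest clade enclosing both is (OTU9,OTU17); the answer is its 2 terminal taxa in alphabetical order.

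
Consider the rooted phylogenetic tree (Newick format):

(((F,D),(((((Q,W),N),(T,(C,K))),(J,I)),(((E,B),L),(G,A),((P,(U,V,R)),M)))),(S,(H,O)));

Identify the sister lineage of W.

Q

W attaches to the tree at the node subtending (Q,W).
The other lineage descending from that same node — the sister group — is the single tip Q.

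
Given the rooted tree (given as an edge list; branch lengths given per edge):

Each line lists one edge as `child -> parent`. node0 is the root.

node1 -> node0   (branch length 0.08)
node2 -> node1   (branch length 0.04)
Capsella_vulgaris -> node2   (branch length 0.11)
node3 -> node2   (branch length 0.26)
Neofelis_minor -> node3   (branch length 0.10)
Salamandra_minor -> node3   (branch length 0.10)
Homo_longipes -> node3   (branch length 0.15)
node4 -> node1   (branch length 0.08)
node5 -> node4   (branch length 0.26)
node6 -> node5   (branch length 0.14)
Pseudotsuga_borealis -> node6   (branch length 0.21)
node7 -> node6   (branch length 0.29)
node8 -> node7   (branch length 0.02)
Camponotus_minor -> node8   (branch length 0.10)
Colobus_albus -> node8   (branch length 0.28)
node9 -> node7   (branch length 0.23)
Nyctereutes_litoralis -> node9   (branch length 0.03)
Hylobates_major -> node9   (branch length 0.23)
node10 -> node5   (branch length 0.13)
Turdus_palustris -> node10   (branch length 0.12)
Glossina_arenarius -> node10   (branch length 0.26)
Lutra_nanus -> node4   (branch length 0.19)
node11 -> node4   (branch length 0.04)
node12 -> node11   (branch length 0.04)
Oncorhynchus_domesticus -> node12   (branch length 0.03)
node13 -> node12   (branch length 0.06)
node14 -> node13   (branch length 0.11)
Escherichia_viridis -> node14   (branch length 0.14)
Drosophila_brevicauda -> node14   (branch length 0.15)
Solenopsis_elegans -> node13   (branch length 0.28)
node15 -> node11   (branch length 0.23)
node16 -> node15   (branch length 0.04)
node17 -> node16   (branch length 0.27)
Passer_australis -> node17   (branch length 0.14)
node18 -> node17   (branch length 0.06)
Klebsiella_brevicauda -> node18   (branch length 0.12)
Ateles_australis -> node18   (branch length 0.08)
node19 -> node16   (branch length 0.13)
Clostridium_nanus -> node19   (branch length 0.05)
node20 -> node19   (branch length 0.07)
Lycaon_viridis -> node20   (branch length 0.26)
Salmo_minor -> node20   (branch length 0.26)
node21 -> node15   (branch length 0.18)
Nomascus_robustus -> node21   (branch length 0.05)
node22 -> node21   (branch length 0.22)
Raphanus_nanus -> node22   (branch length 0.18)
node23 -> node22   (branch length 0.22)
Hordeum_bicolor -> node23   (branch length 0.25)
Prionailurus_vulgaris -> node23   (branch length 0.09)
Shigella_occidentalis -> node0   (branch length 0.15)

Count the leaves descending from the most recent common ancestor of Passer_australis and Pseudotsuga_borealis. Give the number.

The MRCA of Passer_australis and Pseudotsuga_borealis is the node subtending (((Pseudotsuga_borealis,((Camponotus_minor,Colobus_albus),(Nyctereutes_litoralis,Hylobates_major))),(Turdus_palustris,Glossina_arenarius)),Lutra_nanus,((Oncorhynchus_domesticus,((Escherichia_viridis,Drosophila_brevicauda),Solenopsis_elegans)),(((Passer_australis,(Klebsiella_brevicauda,Ateles_australis)),(Clostridium_nanus,(Lycaon_viridis,Salmo_minor))),(Nomascus_robustus,(Raphanus_nanus,(Hordeum_bicolor,Prionailurus_vulgaris)))))).
That clade contains 22 terminal taxa: Ateles_australis, Camponotus_minor, Clostridium_nanus, Colobus_albus, Drosophila_brevicauda, Escherichia_viridis, Glossina_arenarius, Hordeum_bicolor, Hylobates_major, Klebsiella_brevicauda, Lutra_nanus, Lycaon_viridis, Nomascus_robustus, Nyctereutes_litoralis, Oncorhynchus_domesticus, Passer_australis, Prionailurus_vulgaris, Pseudotsuga_borealis, Raphanus_nanus, Salmo_minor, Solenopsis_elegans, Turdus_palustris.

22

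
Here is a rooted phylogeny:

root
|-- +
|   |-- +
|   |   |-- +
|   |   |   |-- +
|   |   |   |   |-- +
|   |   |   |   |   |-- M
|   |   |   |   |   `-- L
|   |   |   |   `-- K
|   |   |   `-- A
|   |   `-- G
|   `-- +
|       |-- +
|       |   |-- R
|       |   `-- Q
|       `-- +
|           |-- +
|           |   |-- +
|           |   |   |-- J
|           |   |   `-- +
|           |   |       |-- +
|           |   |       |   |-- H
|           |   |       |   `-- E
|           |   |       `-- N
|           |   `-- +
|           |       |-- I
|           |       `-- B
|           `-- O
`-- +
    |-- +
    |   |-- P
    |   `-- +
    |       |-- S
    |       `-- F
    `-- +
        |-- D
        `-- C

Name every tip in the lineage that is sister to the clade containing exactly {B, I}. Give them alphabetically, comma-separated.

E, H, J, N

The clade containing exactly {B, I} attaches to the tree at the node subtending ((J,((H,E),N)),(I,B)).
The other lineage descending from that same node — the sister group — is (J,((H,E),N)); its 4 tips in alphabetical order are the answer.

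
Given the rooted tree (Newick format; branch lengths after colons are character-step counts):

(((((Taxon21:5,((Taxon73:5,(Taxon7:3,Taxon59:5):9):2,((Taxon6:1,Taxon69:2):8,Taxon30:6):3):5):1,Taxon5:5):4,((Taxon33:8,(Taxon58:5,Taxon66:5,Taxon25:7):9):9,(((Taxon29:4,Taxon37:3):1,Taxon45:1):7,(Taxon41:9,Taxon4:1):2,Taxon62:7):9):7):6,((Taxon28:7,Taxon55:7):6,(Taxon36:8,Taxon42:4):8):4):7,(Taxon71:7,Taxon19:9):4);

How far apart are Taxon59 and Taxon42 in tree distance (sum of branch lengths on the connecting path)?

48

The path runs Taxon59 → … → MRCA → … → Taxon42; the MRCA is the node subtending ((((Taxon21,((Taxon73,(Taxon7,Taxon59)),((Taxon6,Taxon69),Taxon30))),Taxon5),((Taxon33,(Taxon58,Taxon66,Taxon25)),(((Taxon29,Taxon37),Taxon45),(Taxon41,Taxon4),Taxon62))),((Taxon28,Taxon55),(Taxon36,Taxon42))).
Branch lengths along that path: 5 + 9 + 2 + 5 + 1 + 4 + 6 + 4 + 8 + 4 = 48.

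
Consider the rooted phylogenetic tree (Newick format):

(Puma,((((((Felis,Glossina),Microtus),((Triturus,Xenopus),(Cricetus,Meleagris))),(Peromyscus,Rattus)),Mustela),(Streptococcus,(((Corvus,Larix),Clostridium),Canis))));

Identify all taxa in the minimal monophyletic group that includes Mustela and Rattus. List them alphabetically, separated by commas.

Tracing Mustela: it sits inside (((((Felis,Glossina),Microtus),((Triturus,Xenopus),(Cricetus,Meleagris))),(Peromyscus,Rattus)),Mustela).
Tracing Rattus: it sits inside (Peromyscus,Rattus).
The smallest clade enclosing both is (((((Felis,Glossina),Microtus),((Triturus,Xenopus),(Cricetus,Meleagris))),(Peromyscus,Rattus)),Mustela); the answer is its 10 terminal taxa in alphabetical order.

Cricetus, Felis, Glossina, Meleagris, Microtus, Mustela, Peromyscus, Rattus, Triturus, Xenopus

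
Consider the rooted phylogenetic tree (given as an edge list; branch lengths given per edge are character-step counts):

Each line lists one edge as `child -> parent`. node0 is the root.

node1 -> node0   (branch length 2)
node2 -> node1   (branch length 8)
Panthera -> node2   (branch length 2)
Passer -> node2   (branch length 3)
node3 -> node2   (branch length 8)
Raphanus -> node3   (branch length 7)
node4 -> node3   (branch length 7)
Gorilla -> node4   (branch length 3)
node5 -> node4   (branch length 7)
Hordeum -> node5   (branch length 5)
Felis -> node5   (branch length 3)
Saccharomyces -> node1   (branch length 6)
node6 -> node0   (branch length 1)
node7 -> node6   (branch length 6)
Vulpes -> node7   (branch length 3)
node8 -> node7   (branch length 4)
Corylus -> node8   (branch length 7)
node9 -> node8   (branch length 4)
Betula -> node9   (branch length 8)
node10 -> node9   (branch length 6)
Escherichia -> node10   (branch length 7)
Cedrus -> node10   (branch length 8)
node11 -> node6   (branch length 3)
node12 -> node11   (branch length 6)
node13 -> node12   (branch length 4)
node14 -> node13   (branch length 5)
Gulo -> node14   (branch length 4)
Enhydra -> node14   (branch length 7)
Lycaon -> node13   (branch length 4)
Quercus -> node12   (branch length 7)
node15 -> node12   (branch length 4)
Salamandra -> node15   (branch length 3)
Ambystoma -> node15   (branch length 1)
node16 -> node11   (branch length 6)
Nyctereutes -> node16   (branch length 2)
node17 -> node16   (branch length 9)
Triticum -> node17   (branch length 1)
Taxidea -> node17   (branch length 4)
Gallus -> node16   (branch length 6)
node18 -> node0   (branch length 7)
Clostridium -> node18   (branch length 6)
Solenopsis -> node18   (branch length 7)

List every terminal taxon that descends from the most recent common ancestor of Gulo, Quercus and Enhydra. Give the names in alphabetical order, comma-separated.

Tracing Gulo: it sits inside (Gulo,Enhydra).
Tracing Quercus: it sits inside (((Gulo,Enhydra),Lycaon),Quercus,(Salamandra,Ambystoma)).
Tracing Enhydra: it sits inside (Gulo,Enhydra).
The smallest clade enclosing all 3 is (((Gulo,Enhydra),Lycaon),Quercus,(Salamandra,Ambystoma)); the answer is its 6 terminal taxa in alphabetical order.

Ambystoma, Enhydra, Gulo, Lycaon, Quercus, Salamandra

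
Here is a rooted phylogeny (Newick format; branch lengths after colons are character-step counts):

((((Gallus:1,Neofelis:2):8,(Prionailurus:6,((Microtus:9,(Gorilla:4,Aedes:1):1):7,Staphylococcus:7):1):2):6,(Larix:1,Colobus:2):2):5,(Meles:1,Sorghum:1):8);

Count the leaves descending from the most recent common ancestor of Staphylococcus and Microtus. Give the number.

4

The MRCA of Staphylococcus and Microtus is the node subtending ((Microtus,(Gorilla,Aedes)),Staphylococcus).
That clade contains 4 terminal taxa: Aedes, Gorilla, Microtus, Staphylococcus.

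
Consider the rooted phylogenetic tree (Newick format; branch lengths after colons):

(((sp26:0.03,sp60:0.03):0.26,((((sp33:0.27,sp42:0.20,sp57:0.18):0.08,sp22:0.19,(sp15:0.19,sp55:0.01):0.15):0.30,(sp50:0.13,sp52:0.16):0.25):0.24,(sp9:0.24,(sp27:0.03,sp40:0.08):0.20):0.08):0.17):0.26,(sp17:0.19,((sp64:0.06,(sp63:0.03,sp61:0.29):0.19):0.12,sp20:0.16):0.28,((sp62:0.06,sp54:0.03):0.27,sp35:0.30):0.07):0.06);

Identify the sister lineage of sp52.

sp50

sp52 attaches to the tree at the node subtending (sp50,sp52).
The other lineage descending from that same node — the sister group — is the single tip sp50.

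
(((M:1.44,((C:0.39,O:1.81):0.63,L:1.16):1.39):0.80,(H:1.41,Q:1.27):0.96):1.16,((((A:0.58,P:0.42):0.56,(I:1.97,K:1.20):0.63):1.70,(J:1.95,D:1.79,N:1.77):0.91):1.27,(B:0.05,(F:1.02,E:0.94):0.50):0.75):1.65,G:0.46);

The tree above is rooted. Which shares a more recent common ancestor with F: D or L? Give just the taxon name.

D

The MRCA of F and D subtends ((((A,P),(I,K)),(J,D,N)),(B,(F,E))) (10 taxa).
The MRCA of F and L is the root, subtending the entire tree (17 taxa).
The first is nested inside the second, so F shares a more recent common ancestor with D.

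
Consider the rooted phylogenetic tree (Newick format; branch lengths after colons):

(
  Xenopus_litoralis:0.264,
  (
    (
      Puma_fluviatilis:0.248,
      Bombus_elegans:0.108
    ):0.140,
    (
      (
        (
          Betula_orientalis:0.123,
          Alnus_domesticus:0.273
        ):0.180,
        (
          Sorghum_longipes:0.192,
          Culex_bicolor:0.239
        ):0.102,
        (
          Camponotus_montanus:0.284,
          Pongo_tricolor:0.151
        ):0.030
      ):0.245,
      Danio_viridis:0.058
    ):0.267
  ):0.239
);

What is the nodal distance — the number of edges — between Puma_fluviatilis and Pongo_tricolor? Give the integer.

6

The MRCA of Puma_fluviatilis and Pongo_tricolor is the node subtending ((Puma_fluviatilis,Bombus_elegans),(((Betula_orientalis,Alnus_domesticus),(Sorghum_longipes,Culex_bicolor),(Camponotus_montanus,Pongo_tricolor)),Danio_viridis)).
From Puma_fluviatilis up to that node: 2 branches. From Pongo_tricolor up to the same node: 4 branches. Total: 2 + 4 = 6.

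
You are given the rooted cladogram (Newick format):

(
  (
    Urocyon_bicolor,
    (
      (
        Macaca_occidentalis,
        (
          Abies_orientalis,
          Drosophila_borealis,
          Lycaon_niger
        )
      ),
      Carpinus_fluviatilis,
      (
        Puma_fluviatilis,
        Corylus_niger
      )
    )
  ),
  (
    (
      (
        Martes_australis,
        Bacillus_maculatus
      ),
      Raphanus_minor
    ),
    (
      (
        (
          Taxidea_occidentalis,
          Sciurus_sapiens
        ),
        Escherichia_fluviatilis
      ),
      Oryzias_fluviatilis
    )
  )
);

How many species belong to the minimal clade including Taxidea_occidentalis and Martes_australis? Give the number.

7

The MRCA of Taxidea_occidentalis and Martes_australis is the node subtending (((Martes_australis,Bacillus_maculatus),Raphanus_minor),(((Taxidea_occidentalis,Sciurus_sapiens),Escherichia_fluviatilis),Oryzias_fluviatilis)).
That clade contains 7 terminal taxa: Bacillus_maculatus, Escherichia_fluviatilis, Martes_australis, Oryzias_fluviatilis, Raphanus_minor, Sciurus_sapiens, Taxidea_occidentalis.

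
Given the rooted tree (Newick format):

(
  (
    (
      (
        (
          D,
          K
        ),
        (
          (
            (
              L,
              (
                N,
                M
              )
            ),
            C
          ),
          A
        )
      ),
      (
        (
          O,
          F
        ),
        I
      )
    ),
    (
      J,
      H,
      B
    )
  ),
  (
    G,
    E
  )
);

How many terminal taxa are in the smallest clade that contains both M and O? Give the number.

The MRCA of M and O is the node subtending (((D,K),(((L,(N,M)),C),A)),((O,F),I)).
That clade contains 10 terminal taxa: A, C, D, F, I, K, L, M, N, O.

10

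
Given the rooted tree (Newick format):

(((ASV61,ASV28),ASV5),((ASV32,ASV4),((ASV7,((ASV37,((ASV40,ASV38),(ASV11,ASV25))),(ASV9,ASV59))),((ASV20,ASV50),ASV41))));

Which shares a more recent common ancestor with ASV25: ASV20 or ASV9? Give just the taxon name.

The MRCA of ASV25 and ASV9 subtends ((ASV37,((ASV40,ASV38),(ASV11,ASV25))),(ASV9,ASV59)) (7 taxa).
The MRCA of ASV25 and ASV20 subtends ((ASV7,((ASV37,((ASV40,ASV38),(ASV11,ASV25))),(ASV9,ASV59))),((ASV20,ASV50),ASV41)) (11 taxa).
The first is nested inside the second, so ASV25 shares a more recent common ancestor with ASV9.

ASV9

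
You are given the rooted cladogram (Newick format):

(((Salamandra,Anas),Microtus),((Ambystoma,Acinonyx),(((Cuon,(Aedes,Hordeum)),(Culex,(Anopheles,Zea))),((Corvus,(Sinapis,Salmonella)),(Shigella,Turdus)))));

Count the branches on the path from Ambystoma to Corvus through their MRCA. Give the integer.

The MRCA of Ambystoma and Corvus is the node subtending ((Ambystoma,Acinonyx),(((Cuon,(Aedes,Hordeum)),(Culex,(Anopheles,Zea))),((Corvus,(Sinapis,Salmonella)),(Shigella,Turdus)))).
From Ambystoma up to that node: 2 branches. From Corvus up to the same node: 4 branches. Total: 2 + 4 = 6.

6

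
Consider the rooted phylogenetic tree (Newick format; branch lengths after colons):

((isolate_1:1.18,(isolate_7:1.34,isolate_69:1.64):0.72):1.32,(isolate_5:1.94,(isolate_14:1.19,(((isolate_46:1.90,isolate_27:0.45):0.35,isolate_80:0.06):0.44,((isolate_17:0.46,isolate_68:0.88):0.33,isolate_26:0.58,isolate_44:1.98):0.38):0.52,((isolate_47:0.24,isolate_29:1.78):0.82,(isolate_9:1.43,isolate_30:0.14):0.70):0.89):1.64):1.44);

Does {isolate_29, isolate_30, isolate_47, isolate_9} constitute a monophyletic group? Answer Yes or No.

Yes

The most recent common ancestor of these taxa subtends ((isolate_47,isolate_29),(isolate_9,isolate_30)).
That clade has exactly 4 tips — every listed taxon and nothing else — so the group is monophyletic.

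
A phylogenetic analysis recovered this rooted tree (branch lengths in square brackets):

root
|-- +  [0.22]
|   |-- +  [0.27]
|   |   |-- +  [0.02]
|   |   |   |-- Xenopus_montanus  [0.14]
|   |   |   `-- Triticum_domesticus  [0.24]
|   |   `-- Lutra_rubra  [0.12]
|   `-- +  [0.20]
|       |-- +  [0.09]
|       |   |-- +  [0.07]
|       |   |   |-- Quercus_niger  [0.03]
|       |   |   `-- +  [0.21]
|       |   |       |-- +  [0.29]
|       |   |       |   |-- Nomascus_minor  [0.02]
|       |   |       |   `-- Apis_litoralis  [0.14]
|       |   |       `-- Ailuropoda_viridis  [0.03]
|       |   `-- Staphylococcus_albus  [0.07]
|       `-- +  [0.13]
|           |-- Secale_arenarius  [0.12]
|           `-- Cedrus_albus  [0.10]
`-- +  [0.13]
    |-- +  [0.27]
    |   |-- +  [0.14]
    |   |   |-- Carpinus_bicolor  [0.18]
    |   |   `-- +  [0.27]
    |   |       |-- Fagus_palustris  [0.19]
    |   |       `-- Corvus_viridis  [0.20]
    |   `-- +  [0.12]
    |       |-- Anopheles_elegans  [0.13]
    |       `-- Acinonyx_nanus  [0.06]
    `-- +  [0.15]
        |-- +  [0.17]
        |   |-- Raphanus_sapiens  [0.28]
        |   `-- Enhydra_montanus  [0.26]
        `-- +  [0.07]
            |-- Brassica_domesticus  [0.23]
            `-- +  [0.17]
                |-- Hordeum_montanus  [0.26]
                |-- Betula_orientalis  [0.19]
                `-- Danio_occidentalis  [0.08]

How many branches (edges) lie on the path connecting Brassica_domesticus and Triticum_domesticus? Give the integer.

8

The MRCA of Brassica_domesticus and Triticum_domesticus is the root of the tree.
From Brassica_domesticus up to that node: 4 branches. From Triticum_domesticus up to the same node: 4 branches. Total: 4 + 4 = 8.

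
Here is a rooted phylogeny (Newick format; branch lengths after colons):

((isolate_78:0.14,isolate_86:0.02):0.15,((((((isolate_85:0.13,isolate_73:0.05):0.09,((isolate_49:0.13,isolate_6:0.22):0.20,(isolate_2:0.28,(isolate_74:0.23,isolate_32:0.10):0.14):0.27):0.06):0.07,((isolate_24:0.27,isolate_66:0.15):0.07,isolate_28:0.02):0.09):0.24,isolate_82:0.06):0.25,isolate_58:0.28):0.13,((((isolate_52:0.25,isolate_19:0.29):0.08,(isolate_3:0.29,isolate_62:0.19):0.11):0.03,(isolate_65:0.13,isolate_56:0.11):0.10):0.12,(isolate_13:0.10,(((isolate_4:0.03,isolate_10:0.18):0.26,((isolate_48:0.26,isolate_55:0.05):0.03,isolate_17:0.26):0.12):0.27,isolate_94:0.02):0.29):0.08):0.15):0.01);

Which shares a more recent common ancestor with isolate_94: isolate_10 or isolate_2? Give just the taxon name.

The MRCA of isolate_94 and isolate_10 subtends (((isolate_4,isolate_10),((isolate_48,isolate_55),isolate_17)),isolate_94) (6 taxa).
The MRCA of isolate_94 and isolate_2 subtends ((((((isolate_85,isolate_73),((isolate_49,isolate_6),(isolate_2,(isolate_74,isolate_32)))),((isolate_24,isolate_66),isolate_28)),isolate_82),isolate_58),((((isolate_52,isolate_19),(isolate_3,isolate_62)),(isolate_65,isolate_56)),(isolate_13,(((isolate_4,isolate_10),((isolate_48,isolate_55),isolate_17)),isolate_94)))) (25 taxa).
The first is nested inside the second, so isolate_94 shares a more recent common ancestor with isolate_10.

isolate_10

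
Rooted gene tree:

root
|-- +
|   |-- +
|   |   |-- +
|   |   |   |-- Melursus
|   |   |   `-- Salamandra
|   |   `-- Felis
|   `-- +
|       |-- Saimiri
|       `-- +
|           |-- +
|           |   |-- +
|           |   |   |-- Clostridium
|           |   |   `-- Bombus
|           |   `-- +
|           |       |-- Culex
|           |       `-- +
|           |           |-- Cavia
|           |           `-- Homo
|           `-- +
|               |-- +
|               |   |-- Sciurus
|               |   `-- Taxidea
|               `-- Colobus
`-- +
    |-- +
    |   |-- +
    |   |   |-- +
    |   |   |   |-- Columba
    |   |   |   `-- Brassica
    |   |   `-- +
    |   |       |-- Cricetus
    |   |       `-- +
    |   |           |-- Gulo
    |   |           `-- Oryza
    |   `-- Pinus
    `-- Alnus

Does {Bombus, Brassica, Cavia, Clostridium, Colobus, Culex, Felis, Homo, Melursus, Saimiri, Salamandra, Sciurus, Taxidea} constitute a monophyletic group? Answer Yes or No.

No

The MRCA of the listed taxa is the root, so the smallest clade containing them is the whole tree.
That clade also contains Alnus, Columba, Cricetus, Gulo, Oryza, Pinus, which are not in the proposed group, so the group is not monophyletic.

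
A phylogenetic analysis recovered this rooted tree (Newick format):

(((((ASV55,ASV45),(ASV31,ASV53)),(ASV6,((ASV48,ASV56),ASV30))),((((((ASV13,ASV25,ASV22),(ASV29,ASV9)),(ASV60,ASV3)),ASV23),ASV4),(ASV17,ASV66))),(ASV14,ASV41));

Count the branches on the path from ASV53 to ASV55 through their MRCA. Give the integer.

The MRCA of ASV53 and ASV55 is the node subtending ((ASV55,ASV45),(ASV31,ASV53)).
From ASV53 up to that node: 2 branches. From ASV55 up to the same node: 2 branches. Total: 2 + 2 = 4.

4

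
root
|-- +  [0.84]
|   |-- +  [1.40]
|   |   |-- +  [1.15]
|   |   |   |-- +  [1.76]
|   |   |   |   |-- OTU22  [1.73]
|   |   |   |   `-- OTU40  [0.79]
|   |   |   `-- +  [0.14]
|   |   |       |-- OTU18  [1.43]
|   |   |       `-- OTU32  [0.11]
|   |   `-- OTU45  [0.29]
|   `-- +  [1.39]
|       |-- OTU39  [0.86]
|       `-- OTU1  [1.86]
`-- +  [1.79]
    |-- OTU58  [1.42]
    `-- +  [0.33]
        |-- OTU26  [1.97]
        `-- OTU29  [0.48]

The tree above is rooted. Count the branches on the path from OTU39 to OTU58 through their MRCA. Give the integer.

5

The MRCA of OTU39 and OTU58 is the root of the tree.
From OTU39 up to that node: 3 branches. From OTU58 up to the same node: 2 branches. Total: 3 + 2 = 5.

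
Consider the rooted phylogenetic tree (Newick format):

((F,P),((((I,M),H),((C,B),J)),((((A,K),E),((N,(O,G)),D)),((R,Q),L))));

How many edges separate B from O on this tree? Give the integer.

The MRCA of B and O is the node subtending ((((I,M),H),((C,B),J)),((((A,K),E),((N,(O,G)),D)),((R,Q),L))).
From B up to that node: 4 branches. From O up to the same node: 6 branches. Total: 4 + 6 = 10.

10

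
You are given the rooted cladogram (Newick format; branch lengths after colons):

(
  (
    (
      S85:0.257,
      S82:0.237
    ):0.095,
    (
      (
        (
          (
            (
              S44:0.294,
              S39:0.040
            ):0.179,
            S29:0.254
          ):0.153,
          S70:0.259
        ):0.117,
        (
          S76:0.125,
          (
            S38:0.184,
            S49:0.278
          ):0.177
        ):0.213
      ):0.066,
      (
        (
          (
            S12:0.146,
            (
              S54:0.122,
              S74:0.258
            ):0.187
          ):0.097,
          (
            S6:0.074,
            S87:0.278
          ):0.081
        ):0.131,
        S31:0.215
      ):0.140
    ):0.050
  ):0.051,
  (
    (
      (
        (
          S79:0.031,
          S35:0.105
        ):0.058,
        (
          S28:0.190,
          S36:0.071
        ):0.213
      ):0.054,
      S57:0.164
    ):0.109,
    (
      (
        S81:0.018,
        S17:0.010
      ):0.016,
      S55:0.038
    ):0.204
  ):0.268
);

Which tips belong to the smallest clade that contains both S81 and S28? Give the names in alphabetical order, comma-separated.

S17, S28, S35, S36, S55, S57, S79, S81

Tracing S81: it sits inside (S81,S17).
Tracing S28: it sits inside (S28,S36).
The smallest clade enclosing both is ((((S79,S35),(S28,S36)),S57),((S81,S17),S55)); the answer is its 8 terminal taxa in alphabetical order.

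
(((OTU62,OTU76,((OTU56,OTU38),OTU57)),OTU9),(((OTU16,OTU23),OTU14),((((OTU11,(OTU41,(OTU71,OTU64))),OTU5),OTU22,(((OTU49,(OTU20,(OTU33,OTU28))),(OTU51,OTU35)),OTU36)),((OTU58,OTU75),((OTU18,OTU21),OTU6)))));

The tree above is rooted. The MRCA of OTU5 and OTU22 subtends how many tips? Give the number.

13

The MRCA of OTU5 and OTU22 is the node subtending (((OTU11,(OTU41,(OTU71,OTU64))),OTU5),OTU22,(((OTU49,(OTU20,(OTU33,OTU28))),(OTU51,OTU35)),OTU36)).
That clade contains 13 terminal taxa: OTU11, OTU20, OTU22, OTU28, OTU33, OTU35, OTU36, OTU41, OTU49, OTU5, OTU51, OTU64, OTU71.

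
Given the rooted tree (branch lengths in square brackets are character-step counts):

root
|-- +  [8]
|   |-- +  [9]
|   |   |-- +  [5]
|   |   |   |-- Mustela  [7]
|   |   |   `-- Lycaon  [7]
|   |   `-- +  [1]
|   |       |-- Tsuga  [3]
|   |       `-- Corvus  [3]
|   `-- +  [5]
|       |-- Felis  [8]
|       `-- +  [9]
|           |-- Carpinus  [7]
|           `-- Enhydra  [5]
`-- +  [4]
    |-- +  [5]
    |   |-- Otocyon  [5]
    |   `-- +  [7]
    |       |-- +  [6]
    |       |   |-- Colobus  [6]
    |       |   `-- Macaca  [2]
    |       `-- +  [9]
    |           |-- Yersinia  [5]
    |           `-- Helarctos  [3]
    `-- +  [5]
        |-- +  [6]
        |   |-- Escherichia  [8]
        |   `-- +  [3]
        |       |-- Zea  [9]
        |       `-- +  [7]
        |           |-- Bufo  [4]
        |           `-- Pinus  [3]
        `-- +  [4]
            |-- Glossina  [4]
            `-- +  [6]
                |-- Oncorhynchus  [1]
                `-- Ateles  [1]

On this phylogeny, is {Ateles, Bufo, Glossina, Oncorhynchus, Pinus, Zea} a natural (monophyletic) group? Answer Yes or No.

The MRCA of the listed taxa subtends ((Escherichia,(Zea,(Bufo,Pinus))),(Glossina,(Oncorhynchus,Ateles))).
That clade also contains Escherichia, which is not in the proposed group, so the group is not monophyletic.

No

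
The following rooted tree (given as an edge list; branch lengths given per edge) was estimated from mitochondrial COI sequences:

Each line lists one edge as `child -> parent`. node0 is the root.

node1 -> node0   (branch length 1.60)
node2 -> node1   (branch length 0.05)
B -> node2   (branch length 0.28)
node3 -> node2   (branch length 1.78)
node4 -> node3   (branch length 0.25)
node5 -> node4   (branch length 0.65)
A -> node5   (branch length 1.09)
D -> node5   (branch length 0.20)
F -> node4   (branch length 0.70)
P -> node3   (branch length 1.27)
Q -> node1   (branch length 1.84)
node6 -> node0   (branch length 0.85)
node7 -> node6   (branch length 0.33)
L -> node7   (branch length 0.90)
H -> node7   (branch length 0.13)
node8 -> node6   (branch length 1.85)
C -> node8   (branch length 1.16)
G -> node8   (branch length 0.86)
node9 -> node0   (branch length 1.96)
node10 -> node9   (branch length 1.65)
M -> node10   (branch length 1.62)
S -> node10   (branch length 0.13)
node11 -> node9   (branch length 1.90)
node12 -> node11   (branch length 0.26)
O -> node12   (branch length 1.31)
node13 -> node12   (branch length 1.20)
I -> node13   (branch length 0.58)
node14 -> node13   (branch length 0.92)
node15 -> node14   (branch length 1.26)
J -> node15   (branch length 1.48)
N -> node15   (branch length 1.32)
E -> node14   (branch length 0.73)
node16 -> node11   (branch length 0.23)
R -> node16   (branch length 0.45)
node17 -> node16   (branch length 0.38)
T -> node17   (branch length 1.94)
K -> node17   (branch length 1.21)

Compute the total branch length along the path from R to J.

5.80

The path runs R → … → MRCA → … → J; the MRCA is the node subtending ((O,(I,((J,N),E))),(R,(T,K))).
Branch lengths along that path: 0.45 + 0.23 + 0.26 + 1.20 + 0.92 + 1.26 + 1.48 = 5.80.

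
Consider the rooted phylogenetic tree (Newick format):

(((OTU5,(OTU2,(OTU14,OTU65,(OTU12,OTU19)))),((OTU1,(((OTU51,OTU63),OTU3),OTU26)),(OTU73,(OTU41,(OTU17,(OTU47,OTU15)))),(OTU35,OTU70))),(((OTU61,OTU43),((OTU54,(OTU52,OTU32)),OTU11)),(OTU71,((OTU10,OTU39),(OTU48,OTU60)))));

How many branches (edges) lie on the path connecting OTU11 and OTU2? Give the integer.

8

The MRCA of OTU11 and OTU2 is the root of the tree.
From OTU11 up to that node: 4 branches. From OTU2 up to the same node: 4 branches. Total: 4 + 4 = 8.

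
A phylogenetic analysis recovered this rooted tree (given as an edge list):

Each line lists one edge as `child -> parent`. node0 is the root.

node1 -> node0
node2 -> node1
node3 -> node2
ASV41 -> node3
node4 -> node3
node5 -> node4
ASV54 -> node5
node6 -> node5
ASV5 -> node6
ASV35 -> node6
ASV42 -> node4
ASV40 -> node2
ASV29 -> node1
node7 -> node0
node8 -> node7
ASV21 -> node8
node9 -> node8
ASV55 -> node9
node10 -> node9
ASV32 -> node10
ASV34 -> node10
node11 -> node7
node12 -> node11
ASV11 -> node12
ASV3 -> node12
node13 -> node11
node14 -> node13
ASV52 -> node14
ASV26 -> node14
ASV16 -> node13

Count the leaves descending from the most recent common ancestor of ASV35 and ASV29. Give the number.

7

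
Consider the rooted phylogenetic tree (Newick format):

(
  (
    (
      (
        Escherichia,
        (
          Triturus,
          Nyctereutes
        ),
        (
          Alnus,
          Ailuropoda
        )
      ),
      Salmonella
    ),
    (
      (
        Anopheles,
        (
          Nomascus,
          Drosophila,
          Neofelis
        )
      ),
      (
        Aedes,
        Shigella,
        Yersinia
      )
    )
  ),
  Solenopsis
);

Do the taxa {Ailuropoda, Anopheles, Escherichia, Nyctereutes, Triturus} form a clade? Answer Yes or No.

The MRCA of the listed taxa subtends (((Escherichia,(Triturus,Nyctereutes),(Alnus,Ailuropoda)),Salmonella),((Anopheles,(Nomascus,Drosophila,Neofelis)),(Aedes,Shigella,Yersinia))).
That clade also contains Aedes, Alnus, Drosophila, Neofelis, Nomascus, Salmonella, Shigella, Yersinia, which are not in the proposed group, so the group is not monophyletic.

No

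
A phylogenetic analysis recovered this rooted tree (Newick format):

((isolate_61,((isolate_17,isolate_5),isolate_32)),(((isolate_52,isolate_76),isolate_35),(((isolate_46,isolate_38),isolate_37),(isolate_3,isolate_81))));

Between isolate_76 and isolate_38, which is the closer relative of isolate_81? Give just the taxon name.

The MRCA of isolate_81 and isolate_38 subtends (((isolate_46,isolate_38),isolate_37),(isolate_3,isolate_81)) (5 taxa).
The MRCA of isolate_81 and isolate_76 subtends (((isolate_52,isolate_76),isolate_35),(((isolate_46,isolate_38),isolate_37),(isolate_3,isolate_81))) (8 taxa).
The first is nested inside the second, so isolate_81 shares a more recent common ancestor with isolate_38.

isolate_38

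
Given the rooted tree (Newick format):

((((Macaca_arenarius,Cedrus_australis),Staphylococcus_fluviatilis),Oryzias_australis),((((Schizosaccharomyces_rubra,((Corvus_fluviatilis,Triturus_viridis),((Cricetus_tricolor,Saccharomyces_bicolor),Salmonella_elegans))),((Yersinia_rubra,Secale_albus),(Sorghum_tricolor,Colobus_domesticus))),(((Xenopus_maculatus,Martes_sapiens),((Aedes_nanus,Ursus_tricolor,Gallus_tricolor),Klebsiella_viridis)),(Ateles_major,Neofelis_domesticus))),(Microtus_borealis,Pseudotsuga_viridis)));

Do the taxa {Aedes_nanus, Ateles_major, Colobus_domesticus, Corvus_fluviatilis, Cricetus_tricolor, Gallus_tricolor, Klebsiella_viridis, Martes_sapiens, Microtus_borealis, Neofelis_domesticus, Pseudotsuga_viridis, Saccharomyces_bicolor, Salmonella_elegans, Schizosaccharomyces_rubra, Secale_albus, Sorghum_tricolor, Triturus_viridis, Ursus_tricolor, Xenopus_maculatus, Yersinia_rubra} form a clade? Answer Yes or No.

Yes

The most recent common ancestor of these taxa subtends ((((Schizosaccharomyces_rubra,((Corvus_fluviatilis,Triturus_viridis),((Cricetus_tricolor,Saccharomyces_bicolor),Salmonella_elegans))),((Yersinia_rubra,Secale_albus),(Sorghum_tricolor,Colobus_domesticus))),(((Xenopus_maculatus,Martes_sapiens),((Aedes_nanus,Ursus_tricolor,Gallus_tricolor),Klebsiella_viridis)),(Ateles_major,Neofelis_domesticus))),(Microtus_borealis,Pseudotsuga_viridis)).
That clade has exactly 20 tips — every listed taxon and nothing else — so the group is monophyletic.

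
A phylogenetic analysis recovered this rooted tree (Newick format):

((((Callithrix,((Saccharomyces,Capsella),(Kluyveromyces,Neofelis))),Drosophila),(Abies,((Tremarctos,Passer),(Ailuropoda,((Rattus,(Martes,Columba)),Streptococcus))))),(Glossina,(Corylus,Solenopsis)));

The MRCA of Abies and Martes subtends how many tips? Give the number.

The MRCA of Abies and Martes is the node subtending (Abies,((Tremarctos,Passer),(Ailuropoda,((Rattus,(Martes,Columba)),Streptococcus)))).
That clade contains 8 terminal taxa: Abies, Ailuropoda, Columba, Martes, Passer, Rattus, Streptococcus, Tremarctos.

8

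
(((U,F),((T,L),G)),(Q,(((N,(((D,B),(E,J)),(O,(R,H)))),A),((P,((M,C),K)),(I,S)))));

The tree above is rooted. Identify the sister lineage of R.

H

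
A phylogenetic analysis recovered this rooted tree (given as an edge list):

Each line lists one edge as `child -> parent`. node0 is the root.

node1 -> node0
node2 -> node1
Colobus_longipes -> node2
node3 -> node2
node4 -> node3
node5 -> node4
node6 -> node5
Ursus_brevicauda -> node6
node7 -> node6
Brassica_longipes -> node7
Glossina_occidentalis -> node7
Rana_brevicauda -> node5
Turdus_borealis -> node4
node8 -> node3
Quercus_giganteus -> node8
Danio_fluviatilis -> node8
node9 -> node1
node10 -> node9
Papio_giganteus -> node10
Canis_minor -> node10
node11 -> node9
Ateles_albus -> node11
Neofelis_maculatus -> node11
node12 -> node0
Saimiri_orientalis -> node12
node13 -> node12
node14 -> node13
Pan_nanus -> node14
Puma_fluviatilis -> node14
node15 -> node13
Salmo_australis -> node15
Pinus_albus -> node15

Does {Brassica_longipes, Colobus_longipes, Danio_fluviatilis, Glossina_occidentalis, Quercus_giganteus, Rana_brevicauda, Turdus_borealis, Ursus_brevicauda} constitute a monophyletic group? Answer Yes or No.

Yes

The most recent common ancestor of these taxa subtends (Colobus_longipes,((((Ursus_brevicauda,(Brassica_longipes,Glossina_occidentalis)),Rana_brevicauda),Turdus_borealis),(Quercus_giganteus,Danio_fluviatilis))).
That clade has exactly 8 tips — every listed taxon and nothing else — so the group is monophyletic.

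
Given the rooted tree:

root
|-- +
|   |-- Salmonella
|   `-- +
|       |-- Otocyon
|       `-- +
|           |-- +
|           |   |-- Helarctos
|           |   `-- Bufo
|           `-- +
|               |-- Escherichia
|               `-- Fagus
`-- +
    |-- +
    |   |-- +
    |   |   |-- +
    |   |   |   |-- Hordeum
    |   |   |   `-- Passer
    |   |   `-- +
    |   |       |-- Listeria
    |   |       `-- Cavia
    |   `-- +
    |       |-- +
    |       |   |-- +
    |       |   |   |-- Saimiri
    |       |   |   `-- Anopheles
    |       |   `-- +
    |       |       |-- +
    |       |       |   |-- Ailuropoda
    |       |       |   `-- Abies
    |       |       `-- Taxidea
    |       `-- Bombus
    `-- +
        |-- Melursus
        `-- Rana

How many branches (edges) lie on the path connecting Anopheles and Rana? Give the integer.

7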